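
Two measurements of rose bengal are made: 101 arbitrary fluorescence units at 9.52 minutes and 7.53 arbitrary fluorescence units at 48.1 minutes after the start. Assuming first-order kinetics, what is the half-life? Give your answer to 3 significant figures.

Over Δt = 48.1 − 9.52 = 38.58 minutes, the level fell by a factor of 101/7.53 ≈ 13.413.
n = log₂(13.413) ≈ 3.7456 half-lives, so t½ = 38.58/3.7456 ≈ 10.3 minutes.

10.3 minutes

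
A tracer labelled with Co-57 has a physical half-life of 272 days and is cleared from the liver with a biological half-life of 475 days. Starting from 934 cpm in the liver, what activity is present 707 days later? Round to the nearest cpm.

1/t_eff = 1/t_phys + 1/t_biol = 1/272 + 1/475 = 0.0057817 per day.
t_eff = 272 × 475 / (272 + 475) ≈ 172.96 days.
Remaining = 934 × (1/2)^(707/172.96) = 934 × (1/2)^4.0877 ≈ 54.933 cpm.

55 cpm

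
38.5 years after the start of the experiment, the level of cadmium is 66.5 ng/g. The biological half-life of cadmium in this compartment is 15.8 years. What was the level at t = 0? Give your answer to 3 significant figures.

Number of half-lives elapsed: n = 38.5/15.8 ≈ 2.4367.
A₀ = A × 2^n = 66.5 × 2^2.4367 = 66.5 × 5.4141 ≈ 360.03 ng/g.

360 ng/g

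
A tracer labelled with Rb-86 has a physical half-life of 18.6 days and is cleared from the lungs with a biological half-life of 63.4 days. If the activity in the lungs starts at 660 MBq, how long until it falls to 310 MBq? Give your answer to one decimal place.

1/t_eff = 1/t_phys + 1/t_biol = 1/18.6 + 1/63.4 = 0.069536 per day.
t_eff = 18.6 × 63.4 / (18.6 + 63.4) ≈ 14.381 days.
n = log₂(660/310) ≈ 1.0902; t = 1.0902 × 14.381 ≈ 15.678 days.

15.7 days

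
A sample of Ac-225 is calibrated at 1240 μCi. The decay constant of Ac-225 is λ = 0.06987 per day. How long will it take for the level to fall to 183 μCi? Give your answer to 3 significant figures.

t½ = ln 2 / λ = 0.69315 / 0.06987 ≈ 9.9205 days.
Fraction remaining = 183/1240 ≈ 0.14758.
n = log₂(1240/183) = ln(6.776)/ln 2 ≈ 2.7604 half-lives.
t = n × t½ = 2.7604 × 9.9205 ≈ 27.385 days.

27.4 days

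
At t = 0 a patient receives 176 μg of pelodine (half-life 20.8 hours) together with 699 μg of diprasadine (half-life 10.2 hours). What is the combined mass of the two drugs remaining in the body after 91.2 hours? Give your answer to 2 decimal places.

9.85 μg

pelodine: 176 × (1/2)^(91.2/20.8) = 176 × (1/2)^4.3846 ≈ 8.4258 μg.
diprasadine: 699 × (1/2)^(91.2/10.2) = 699 × (1/2)^8.9412 ≈ 1.422 μg.
Total = 8.4258 + 1.422 ≈ 9.8479 μg.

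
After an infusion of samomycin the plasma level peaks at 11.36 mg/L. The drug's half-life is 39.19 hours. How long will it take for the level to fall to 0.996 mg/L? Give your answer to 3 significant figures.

Fraction remaining = 0.996/11.36 ≈ 0.087676.
n = log₂(11.36/0.996) = ln(11.406)/ln 2 ≈ 3.5117 half-lives.
t = n × t½ = 3.5117 × 39.19 ≈ 137.62 hours.

138 hours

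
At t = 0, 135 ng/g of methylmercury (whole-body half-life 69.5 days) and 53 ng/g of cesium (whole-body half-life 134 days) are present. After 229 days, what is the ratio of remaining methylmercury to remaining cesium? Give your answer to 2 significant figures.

0.85

methylmercury: 135 × (1/2)^(229/69.5) = 135 × (1/2)^3.295 ≈ 13.755 ng/g.
cesium: 53 × (1/2)^(229/134) = 53 × (1/2)^1.709 ≈ 16.212 ng/g.
Ratio ≈ 13.755 / 16.212 ≈ 0.84844.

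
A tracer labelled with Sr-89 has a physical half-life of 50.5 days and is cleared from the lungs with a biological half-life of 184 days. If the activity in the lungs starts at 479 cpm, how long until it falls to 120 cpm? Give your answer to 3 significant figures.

79.1 days

1/t_eff = 1/t_phys + 1/t_biol = 1/50.5 + 1/184 = 0.025237 per day.
t_eff = 50.5 × 184 / (50.5 + 184) ≈ 39.625 days.
n = log₂(479/120) ≈ 1.997; t = 1.997 × 39.625 ≈ 79.13 days.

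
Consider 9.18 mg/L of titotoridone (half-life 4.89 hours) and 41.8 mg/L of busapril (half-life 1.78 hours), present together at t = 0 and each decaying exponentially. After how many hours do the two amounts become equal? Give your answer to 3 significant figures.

Set 9.18·(1/2)^(t/4.89) = 41.8·(1/2)^(t/1.78).
Taking log₂: log₂(9.18/41.8) = t·(1/4.89 − 1/1.78).
log₂(0.21962) = -2.1869; 1/4.89 − 1/1.78 = -0.3573.
t = -2.1869 / -0.3573 ≈ 6.1208 hours.

6.12 hours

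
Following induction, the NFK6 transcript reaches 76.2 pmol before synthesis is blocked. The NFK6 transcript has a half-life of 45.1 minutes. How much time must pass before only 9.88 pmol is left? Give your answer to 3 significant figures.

Fraction remaining = 9.88/76.2 ≈ 0.12966.
n = log₂(76.2/9.88) = ln(7.7126)/ln 2 ≈ 2.9472 half-lives.
t = n × t½ = 2.9472 × 45.1 ≈ 132.92 minutes.

133 minutes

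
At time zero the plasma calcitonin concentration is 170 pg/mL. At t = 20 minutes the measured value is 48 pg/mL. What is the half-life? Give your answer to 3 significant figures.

A/A₀ = 48/170 ≈ 0.28235.
n = log₂(3.5417) ≈ 1.8244 half-lives elapsed in 20 minutes.
t½ = 20/1.8244 ≈ 10.962 minutes.

11.0 minutes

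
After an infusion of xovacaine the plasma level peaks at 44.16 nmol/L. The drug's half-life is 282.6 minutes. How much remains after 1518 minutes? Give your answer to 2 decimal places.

1.07 nmol/L

Number of half-lives: n = 1518/282.6 ≈ 5.3715.
Remaining = 44.16 × (1/2)^5.3715 = 44.16 × 0.024155 ≈ 1.0667 nmol/L.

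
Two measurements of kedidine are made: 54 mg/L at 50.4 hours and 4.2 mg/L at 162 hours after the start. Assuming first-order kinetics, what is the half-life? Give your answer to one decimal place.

30.3 hours

Over Δt = 162 − 50.4 = 111.6 hours, the level fell by a factor of 54/4.2 ≈ 12.857.
n = log₂(12.857) ≈ 3.6845 half-lives, so t½ = 111.6/3.6845 ≈ 30.289 hours.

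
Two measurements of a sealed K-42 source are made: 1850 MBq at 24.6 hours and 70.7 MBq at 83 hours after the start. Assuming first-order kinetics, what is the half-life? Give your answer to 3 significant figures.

12.4 hours

Over Δt = 83 − 24.6 = 58.4 hours, the level fell by a factor of 1850/70.7 ≈ 26.167.
n = log₂(26.167) ≈ 4.7097 half-lives, so t½ = 58.4/4.7097 ≈ 12.4 hours.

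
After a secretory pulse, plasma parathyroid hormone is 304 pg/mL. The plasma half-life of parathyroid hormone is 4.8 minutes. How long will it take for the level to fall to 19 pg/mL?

19.2 minutes

19/304 = 1/16, so 4 half-lives have elapsed.
t = 4 × 4.8 = 19.2 minutes.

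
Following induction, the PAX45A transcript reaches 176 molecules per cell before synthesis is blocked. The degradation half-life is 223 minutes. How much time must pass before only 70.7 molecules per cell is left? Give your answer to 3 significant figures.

Fraction remaining = 70.7/176 ≈ 0.4017.
n = log₂(176/70.7) = ln(2.4894)/ln 2 ≈ 1.3158 half-lives.
t = n × t½ = 1.3158 × 223 ≈ 293.42 minutes.

293 minutes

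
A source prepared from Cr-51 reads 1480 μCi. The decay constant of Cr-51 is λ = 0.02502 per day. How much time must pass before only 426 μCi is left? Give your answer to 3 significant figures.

49.8 days

t½ = ln 2 / λ = 0.69315 / 0.02502 ≈ 27.704 days.
Fraction remaining = 426/1480 ≈ 0.28784.
n = log₂(1480/426) = ln(3.4742)/ln 2 ≈ 1.7967 half-lives.
t = n × t½ = 1.7967 × 27.704 ≈ 49.775 days.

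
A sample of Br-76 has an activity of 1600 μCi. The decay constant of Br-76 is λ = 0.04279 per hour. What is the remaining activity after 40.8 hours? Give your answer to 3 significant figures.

t½ = ln 2 / λ = 0.69315 / 0.04279 ≈ 16.199 hours.
Number of half-lives: n = 40.8/16.199 ≈ 2.5187.
Remaining = 1600 × (1/2)^2.5187 = 1600 × 0.1745 ≈ 279.2 μCi.

279 μCi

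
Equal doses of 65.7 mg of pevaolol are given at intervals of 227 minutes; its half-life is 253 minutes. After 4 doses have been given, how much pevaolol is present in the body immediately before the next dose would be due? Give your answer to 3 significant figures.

69.8 mg

The 4 doses were given 908, 681, 454, 227 minutes ago.
Total = 65.7·(1/2)^(908/253) + 65.7·(1/2)^(681/253) + 65.7·(1/2)^(454/253) + 65.7·(1/2)^(227/253)
      = 5.46 + 10.169 + 18.94 + 35.275 ≈ 69.844 mg.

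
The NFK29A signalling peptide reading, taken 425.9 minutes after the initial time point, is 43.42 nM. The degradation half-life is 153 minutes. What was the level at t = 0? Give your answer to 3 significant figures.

Number of half-lives elapsed: n = 425.9/153 ≈ 2.7837.
A₀ = A × 2^n = 43.42 × 2^2.7837 = 43.42 × 6.886 ≈ 298.99 nM.

299 nM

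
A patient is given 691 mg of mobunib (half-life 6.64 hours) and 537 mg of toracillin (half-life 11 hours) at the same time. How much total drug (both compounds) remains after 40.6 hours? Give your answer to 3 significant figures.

mobunib: 691 × (1/2)^(40.6/6.64) = 691 × (1/2)^6.1145 ≈ 9.9734 mg.
toracillin: 537 × (1/2)^(40.6/11) = 537 × (1/2)^3.6909 ≈ 41.581 mg.
Total = 9.9734 + 41.581 ≈ 51.555 mg.

51.6 mg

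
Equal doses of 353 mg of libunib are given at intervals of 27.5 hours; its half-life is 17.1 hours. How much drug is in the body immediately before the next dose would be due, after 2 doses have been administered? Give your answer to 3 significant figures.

The 2 doses were given 55, 27.5 hours ago.
Total = 353·(1/2)^(55/17.1) + 353·(1/2)^(27.5/17.1)
      = 37.98 + 115.79 ≈ 153.77 mg.

154 mg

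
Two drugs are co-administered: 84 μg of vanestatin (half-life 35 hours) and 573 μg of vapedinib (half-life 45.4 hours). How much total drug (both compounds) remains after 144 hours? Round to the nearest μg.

68 μg

vanestatin: 84 × (1/2)^(144/35) = 84 × (1/2)^4.1143 ≈ 4.8502 μg.
vapedinib: 573 × (1/2)^(144/45.4) = 573 × (1/2)^3.1718 ≈ 63.584 μg.
Total = 4.8502 + 63.584 ≈ 68.434 μg.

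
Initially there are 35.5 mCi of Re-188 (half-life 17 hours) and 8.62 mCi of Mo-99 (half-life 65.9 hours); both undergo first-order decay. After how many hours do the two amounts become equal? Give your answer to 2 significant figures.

Set 35.5·(1/2)^(t/17) = 8.62·(1/2)^(t/65.9).
Taking log₂: log₂(35.5/8.62) = t·(1/17 − 1/65.9).
log₂(4.1183) = 2.0421; 1/17 − 1/65.9 = 0.043649.
t = 2.0421 / 0.043649 ≈ 46.784 hours.

47 hours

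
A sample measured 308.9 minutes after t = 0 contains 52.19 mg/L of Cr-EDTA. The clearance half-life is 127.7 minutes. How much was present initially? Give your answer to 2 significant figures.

Number of half-lives elapsed: n = 308.9/127.7 ≈ 2.419.
A₀ = A × 2^n = 52.19 × 2^2.419 = 52.19 × 5.3478 ≈ 279.1 mg/L.

280 mg/L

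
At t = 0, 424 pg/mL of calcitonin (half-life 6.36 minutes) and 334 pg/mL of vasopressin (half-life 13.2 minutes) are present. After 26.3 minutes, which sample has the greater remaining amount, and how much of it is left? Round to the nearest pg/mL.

vasopressin, 84 pg/mL

calcitonin: 424 × (1/2)^4.1352 ≈ 24.129 pg/mL.
vasopressin: 334 × (1/2)^1.9924 ≈ 83.94 pg/mL.
Vasopressin has more remaining, at ≈ 83.94 pg/mL.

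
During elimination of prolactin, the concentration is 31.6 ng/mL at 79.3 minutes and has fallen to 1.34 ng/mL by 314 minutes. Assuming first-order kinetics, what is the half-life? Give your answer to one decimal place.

51.5 minutes

Over Δt = 314 − 79.3 = 234.7 minutes, the level fell by a factor of 31.6/1.34 ≈ 23.582.
n = log₂(23.582) ≈ 4.5596 half-lives, so t½ = 234.7/4.5596 ≈ 51.474 minutes.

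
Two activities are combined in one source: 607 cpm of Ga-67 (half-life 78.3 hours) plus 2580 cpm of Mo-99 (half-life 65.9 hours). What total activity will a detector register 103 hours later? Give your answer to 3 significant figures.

1120 cpm

Ga-67: 607 × (1/2)^(103/78.3) = 607 × (1/2)^1.3155 ≈ 243.89 cpm.
Mo-99: 2580 × (1/2)^(103/65.9) = 2580 × (1/2)^1.563 ≈ 873.21 cpm.
Total = 243.89 + 873.21 ≈ 1117.1 cpm.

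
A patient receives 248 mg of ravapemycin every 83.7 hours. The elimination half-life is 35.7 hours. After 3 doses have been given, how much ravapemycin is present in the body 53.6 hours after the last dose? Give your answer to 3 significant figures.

108 mg

The 3 doses were given 221, 137.3, 53.6 hours ago.
Total = 248·(1/2)^(221/35.7) + 248·(1/2)^(137.3/35.7) + 248·(1/2)^(53.6/35.7)
      = 3.3957 + 17.247 + 87.596 ≈ 108.24 mg.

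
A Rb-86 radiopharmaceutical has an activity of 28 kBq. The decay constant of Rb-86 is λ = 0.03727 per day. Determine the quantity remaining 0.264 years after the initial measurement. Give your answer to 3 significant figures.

0.772 kBq

t½ = ln 2 / λ = 0.69315 / 0.03727 ≈ 18.598 days.
Convert the elapsed time: 0.264 years = 96.36 days.
Number of half-lives: n = 96.36/18.598 ≈ 5.1812.
Remaining = 28 × (1/2)^5.1812 = 28 × 0.027561 ≈ 0.77172 kBq.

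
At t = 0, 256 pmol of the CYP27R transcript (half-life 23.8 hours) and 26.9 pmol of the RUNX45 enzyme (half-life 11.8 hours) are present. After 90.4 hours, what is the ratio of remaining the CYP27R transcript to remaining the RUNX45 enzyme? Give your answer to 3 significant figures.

138

CYP27R transcript: 256 × (1/2)^(90.4/23.8) = 256 × (1/2)^3.7983 ≈ 18.401 pmol.
RUNX45 enzyme: 26.9 × (1/2)^(90.4/11.8) = 26.9 × (1/2)^7.661 ≈ 0.13291 pmol.
Ratio ≈ 18.401 / 0.13291 ≈ 138.44.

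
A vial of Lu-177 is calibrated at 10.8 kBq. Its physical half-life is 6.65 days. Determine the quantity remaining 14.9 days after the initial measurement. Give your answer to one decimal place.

2.3 kBq

Number of half-lives: n = 14.9/6.65 ≈ 2.2406.
Remaining = 10.8 × (1/2)^2.2406 = 10.8 × 0.2116 ≈ 2.2853 kBq.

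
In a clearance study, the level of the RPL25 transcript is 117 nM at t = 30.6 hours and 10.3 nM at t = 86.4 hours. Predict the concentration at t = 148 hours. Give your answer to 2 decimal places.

Over Δt = 86.4 − 30.6 = 55.8 hours, the level fell by a factor of 117/10.3 ≈ 11.359.
n = log₂(11.359) ≈ 3.5058 half-lives, so t½ = 55.8/3.5058 ≈ 15.917 hours.
From t = 86.4 to t = 148: 10.3 × (1/2)^((148−86.4)/15.917) ≈ 0.70436 nM.

0.70 nM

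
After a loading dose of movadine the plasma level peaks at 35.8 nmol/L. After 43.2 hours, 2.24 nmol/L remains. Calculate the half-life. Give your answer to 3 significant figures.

10.8 hours

A/A₀ = 2.24/35.8 ≈ 0.06257.
n = log₂(15.982) ≈ 3.9984 half-lives elapsed in 43.2 hours.
t½ = 43.2/3.9984 ≈ 10.804 hours.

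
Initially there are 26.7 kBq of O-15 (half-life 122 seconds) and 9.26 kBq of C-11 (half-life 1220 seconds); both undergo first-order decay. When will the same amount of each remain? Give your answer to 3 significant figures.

Set 26.7·(1/2)^(t/122) = 9.26·(1/2)^(t/1220).
Taking log₂: log₂(26.7/9.26) = t·(1/122 − 1/1220).
log₂(2.8834) = 1.5278; 1/122 − 1/1220 = 0.007377.
t = 1.5278 / 0.007377 ≈ 207.1 seconds.

207 seconds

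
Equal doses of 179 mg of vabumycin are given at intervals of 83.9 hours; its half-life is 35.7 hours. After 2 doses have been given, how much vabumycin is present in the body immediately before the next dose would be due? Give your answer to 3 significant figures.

The 2 doses were given 167.8, 83.9 hours ago.
Total = 179·(1/2)^(167.8/35.7) + 179·(1/2)^(83.9/35.7)
      = 6.8854 + 35.107 ≈ 41.992 mg.

42.0 mg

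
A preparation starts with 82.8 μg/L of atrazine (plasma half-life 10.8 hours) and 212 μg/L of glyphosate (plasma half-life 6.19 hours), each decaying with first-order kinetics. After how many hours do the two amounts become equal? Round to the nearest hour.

Set 82.8·(1/2)^(t/10.8) = 212·(1/2)^(t/6.19).
Taking log₂: log₂(82.8/212) = t·(1/10.8 − 1/6.19).
log₂(0.39057) = -1.3564; 1/10.8 − 1/6.19 = -0.068958.
t = -1.3564 / -0.068958 ≈ 19.669 hours.

20 hours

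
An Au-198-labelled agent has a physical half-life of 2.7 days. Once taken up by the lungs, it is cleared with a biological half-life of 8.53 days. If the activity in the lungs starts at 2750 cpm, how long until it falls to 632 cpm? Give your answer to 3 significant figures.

4.35 days

1/t_eff = 1/t_phys + 1/t_biol = 1/2.7 + 1/8.53 = 0.4876 per day.
t_eff = 2.7 × 8.53 / (2.7 + 8.53) ≈ 2.0508 days.
n = log₂(2750/632) ≈ 2.1214; t = 2.1214 × 2.0508 ≈ 4.3507 days.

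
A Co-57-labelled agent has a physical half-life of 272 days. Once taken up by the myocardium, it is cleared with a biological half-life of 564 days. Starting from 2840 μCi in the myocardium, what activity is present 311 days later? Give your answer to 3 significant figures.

877 μCi

1/t_eff = 1/t_phys + 1/t_biol = 1/272 + 1/564 = 0.0054495 per day.
t_eff = 272 × 564 / (272 + 564) ≈ 183.5 days.
Remaining = 2840 × (1/2)^(311/183.5) = 2840 × (1/2)^1.6948 ≈ 877.27 μCi.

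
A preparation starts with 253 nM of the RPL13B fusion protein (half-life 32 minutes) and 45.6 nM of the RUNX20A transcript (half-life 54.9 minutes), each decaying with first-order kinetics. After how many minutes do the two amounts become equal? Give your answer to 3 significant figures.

190 minutes

Set 253·(1/2)^(t/32) = 45.6·(1/2)^(t/54.9).
Taking log₂: log₂(253/45.6) = t·(1/32 − 1/54.9).
log₂(5.5482) = 2.472; 1/32 − 1/54.9 = 0.013035.
t = 2.472 / 0.013035 ≈ 189.64 minutes.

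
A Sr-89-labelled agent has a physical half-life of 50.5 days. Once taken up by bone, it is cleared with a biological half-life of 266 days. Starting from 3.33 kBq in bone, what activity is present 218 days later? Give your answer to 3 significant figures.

0.0947 kBq

1/t_eff = 1/t_phys + 1/t_biol = 1/50.5 + 1/266 = 0.023561 per day.
t_eff = 50.5 × 266 / (50.5 + 266) ≈ 42.442 days.
Remaining = 3.33 × (1/2)^(218/42.442) = 3.33 × (1/2)^5.1364 ≈ 0.094676 kBq.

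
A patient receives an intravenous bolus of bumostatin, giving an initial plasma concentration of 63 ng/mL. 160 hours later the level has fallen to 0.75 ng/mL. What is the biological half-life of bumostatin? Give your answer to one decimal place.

A/A₀ = 0.75/63 ≈ 0.011905.
n = log₂(84) ≈ 6.3923 half-lives elapsed in 160 hours.
t½ = 160/6.3923 ≈ 25.03 hours.

25.0 hours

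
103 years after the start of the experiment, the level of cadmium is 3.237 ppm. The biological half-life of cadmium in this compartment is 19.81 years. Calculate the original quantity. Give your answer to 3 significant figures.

Number of half-lives elapsed: n = 103/19.81 ≈ 5.1994.
A₀ = A × 2^n = 3.237 × 2^5.1994 = 3.237 × 36.743 ≈ 118.94 ppm.

119 ppm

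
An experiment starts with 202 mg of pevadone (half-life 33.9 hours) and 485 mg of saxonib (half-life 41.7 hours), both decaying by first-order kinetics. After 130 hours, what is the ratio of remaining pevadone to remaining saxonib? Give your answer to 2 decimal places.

0.25

pevadone: 202 × (1/2)^(130/33.9) = 202 × (1/2)^3.8348 ≈ 14.157 mg.
saxonib: 485 × (1/2)^(130/41.7) = 485 × (1/2)^3.1175 ≈ 55.883 mg.
Ratio ≈ 14.157 / 55.883 ≈ 0.25333.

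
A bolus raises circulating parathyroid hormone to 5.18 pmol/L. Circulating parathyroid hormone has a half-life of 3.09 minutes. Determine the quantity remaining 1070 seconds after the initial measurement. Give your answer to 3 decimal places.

0.095 pmol/L

Convert the elapsed time: 1070 seconds = 17.8333 minutes.
Number of half-lives: n = 17.8333/3.09 ≈ 5.7713.
Remaining = 5.18 × (1/2)^5.7713 = 5.18 × 0.018309 ≈ 0.09484 pmol/L.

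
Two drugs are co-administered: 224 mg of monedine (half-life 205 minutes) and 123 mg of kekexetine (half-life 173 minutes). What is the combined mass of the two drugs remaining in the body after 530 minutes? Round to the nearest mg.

52 mg

monedine: 224 × (1/2)^(530/205) = 224 × (1/2)^2.5854 ≈ 37.323 mg.
kekexetine: 123 × (1/2)^(530/173) = 123 × (1/2)^3.0636 ≈ 14.712 mg.
Total = 37.323 + 14.712 ≈ 52.035 mg.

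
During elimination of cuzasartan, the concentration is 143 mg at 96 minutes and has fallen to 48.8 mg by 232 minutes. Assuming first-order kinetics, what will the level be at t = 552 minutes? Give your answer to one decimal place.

3.9 mg

Over Δt = 232 − 96 = 136 minutes, the level fell by a factor of 143/48.8 ≈ 2.9303.
n = log₂(2.9303) ≈ 1.5511 half-lives, so t½ = 136/1.5511 ≈ 87.682 minutes.
From t = 232 to t = 552: 48.8 × (1/2)^((552−232)/87.682) ≈ 3.8886 mg.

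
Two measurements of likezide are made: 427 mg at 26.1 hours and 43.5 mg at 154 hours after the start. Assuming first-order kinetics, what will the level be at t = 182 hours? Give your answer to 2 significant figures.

26 mg

Over Δt = 154 − 26.1 = 127.9 hours, the level fell by a factor of 427/43.5 ≈ 9.8161.
n = log₂(9.8161) ≈ 3.2951 half-lives, so t½ = 127.9/3.2951 ≈ 38.815 hours.
From t = 154 to t = 182: 43.5 × (1/2)^((182−154)/38.815) ≈ 26.384 mg.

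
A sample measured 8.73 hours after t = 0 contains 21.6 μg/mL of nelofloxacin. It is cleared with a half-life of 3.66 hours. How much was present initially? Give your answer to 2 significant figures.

Number of half-lives elapsed: n = 8.73/3.66 ≈ 2.3852.
A₀ = A × 2^n = 21.6 × 2^2.3852 = 21.6 × 5.2243 ≈ 112.85 μg/mL.

110 μg/mL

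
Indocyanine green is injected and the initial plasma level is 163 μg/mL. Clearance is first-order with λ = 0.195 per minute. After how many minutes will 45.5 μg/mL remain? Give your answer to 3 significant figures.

t½ = ln 2 / λ = 0.69315 / 0.195 ≈ 3.5546 minutes.
Fraction remaining = 45.5/163 ≈ 0.27914.
n = log₂(163/45.5) = ln(3.5824)/ln 2 ≈ 1.8409 half-lives.
t = n × t½ = 1.8409 × 3.5546 ≈ 6.5438 minutes.

6.54 minutes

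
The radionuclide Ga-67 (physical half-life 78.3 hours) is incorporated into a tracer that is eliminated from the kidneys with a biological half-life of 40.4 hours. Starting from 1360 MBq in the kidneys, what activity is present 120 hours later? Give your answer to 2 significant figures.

1/t_eff = 1/t_phys + 1/t_biol = 1/78.3 + 1/40.4 = 0.037524 per hour.
t_eff = 78.3 × 40.4 / (78.3 + 40.4) ≈ 26.65 hours.
Remaining = 1360 × (1/2)^(120/26.65) = 1360 × (1/2)^4.5029 ≈ 59.985 MBq.

60 MBq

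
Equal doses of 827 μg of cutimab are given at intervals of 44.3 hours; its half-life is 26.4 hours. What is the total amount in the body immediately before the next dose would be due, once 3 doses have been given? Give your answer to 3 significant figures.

364 μg

The 3 doses were given 132.9, 88.6, 44.3 hours ago.
Total = 827·(1/2)^(132.9/26.4) + 827·(1/2)^(88.6/26.4) + 827·(1/2)^(44.3/26.4)
      = 25.24 + 80.766 + 258.44 ≈ 364.45 μg.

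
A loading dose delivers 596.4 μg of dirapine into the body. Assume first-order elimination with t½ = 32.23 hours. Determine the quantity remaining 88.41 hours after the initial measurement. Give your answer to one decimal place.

89.1 μg

Number of half-lives: n = 88.41/32.23 ≈ 2.7431.
Remaining = 596.4 × (1/2)^2.7431 = 596.4 × 0.14936 ≈ 89.081 μg.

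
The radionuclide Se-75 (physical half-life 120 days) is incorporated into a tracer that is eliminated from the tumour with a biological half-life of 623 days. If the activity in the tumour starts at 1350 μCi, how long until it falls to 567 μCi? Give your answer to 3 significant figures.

126 days

1/t_eff = 1/t_phys + 1/t_biol = 1/120 + 1/623 = 0.0099385 per day.
t_eff = 120 × 623 / (120 + 623) ≈ 100.62 days.
n = log₂(1350/567) ≈ 1.2515; t = 1.2515 × 100.62 ≈ 125.93 days.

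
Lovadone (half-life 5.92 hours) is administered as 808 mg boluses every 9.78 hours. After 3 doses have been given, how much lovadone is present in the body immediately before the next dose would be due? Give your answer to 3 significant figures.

The 3 doses were given 29.34, 19.56, 9.78 hours ago.
Total = 808·(1/2)^(29.34/5.92) + 808·(1/2)^(19.56/5.92) + 808·(1/2)^(9.78/5.92)
      = 26.03 + 81.807 + 257.1 ≈ 364.94 mg.

365 mg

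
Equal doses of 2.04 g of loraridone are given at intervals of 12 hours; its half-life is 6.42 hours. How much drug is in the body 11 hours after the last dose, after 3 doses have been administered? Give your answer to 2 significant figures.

0.84 g

The 3 doses were given 35, 23, 11 hours ago.
Total = 2.04·(1/2)^(35/6.42) + 2.04·(1/2)^(23/6.42) + 2.04·(1/2)^(11/6.42)
      = 0.046612 + 0.17028 + 0.62208 ≈ 0.83898 g.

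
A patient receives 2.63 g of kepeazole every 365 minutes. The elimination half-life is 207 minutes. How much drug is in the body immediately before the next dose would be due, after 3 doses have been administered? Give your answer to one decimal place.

The 3 doses were given 1095, 730, 365 minutes ago.
Total = 2.63·(1/2)^(1095/207) + 2.63·(1/2)^(730/207) + 2.63·(1/2)^(365/207)
      = 0.067228 + 0.22822 + 0.77474 ≈ 1.0702 g.

1.1 g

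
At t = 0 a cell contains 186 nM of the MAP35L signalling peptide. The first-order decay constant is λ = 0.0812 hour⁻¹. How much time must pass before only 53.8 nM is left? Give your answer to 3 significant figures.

t½ = ln 2 / λ = 0.69315 / 0.0812 ≈ 8.5363 hours.
Fraction remaining = 53.8/186 ≈ 0.28925.
n = log₂(186/53.8) = ln(3.4572)/ln 2 ≈ 1.7896 half-lives.
t = n × t½ = 1.7896 × 8.5363 ≈ 15.277 hours.

15.3 hours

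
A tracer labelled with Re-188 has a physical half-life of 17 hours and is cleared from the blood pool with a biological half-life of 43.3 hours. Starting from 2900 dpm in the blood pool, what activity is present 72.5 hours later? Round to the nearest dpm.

1/t_eff = 1/t_phys + 1/t_biol = 1/17 + 1/43.3 = 0.081918 per hour.
t_eff = 17 × 43.3 / (17 + 43.3) ≈ 12.207 hours.
Remaining = 2900 × (1/2)^(72.5/12.207) = 2900 × (1/2)^5.9391 ≈ 47.267 dpm.

47 dpm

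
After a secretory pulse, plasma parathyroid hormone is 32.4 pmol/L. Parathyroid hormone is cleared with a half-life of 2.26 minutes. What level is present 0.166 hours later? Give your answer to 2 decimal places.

Convert the elapsed time: 0.166 hours = 9.96 minutes.
Number of half-lives: n = 9.96/2.26 ≈ 4.4071.
Remaining = 32.4 × (1/2)^4.4071 = 32.4 × 0.047134 ≈ 1.5272 pmol/L.

1.53 pmol/L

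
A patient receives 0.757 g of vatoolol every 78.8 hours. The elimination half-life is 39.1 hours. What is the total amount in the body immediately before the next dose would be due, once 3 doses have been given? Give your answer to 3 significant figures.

The 3 doses were given 236.4, 157.6, 78.8 hours ago.
Total = 0.757·(1/2)^(236.4/39.1) + 0.757·(1/2)^(157.6/39.1) + 0.757·(1/2)^(78.8/39.1)
      = 0.011457 + 0.046317 + 0.18725 ≈ 0.24502 g.

0.245 g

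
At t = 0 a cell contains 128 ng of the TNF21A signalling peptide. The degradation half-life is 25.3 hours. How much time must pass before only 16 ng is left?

75.9 hours

16/128 = 1/8, so 3 half-lives have elapsed.
t = 3 × 25.3 = 75.9 hours.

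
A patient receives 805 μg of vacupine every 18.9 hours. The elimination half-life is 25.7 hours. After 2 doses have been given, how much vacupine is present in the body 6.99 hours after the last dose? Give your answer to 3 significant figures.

1070 μg

The 2 doses were given 25.89, 6.99 hours ago.
Total = 805·(1/2)^(25.89/25.7) + 805·(1/2)^(6.99/25.7)
      = 400.44 + 666.68 ≈ 1067.1 μg.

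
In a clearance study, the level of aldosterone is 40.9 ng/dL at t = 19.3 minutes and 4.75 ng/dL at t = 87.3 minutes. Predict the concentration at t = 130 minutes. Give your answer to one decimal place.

1.2 ng/dL

Over Δt = 87.3 − 19.3 = 68 minutes, the level fell by a factor of 40.9/4.75 ≈ 8.6105.
n = log₂(8.6105) ≈ 3.1061 half-lives, so t½ = 68/3.1061 ≈ 21.892 minutes.
From t = 87.3 to t = 130: 4.75 × (1/2)^((130−87.3)/21.892) ≈ 1.229 ng/dL.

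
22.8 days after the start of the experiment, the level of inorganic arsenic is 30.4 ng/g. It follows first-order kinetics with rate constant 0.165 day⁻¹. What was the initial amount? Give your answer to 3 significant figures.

1310 ng/g

t½ = ln 2 / k = 0.69315 / 0.165 ≈ 4.2009 days.
Number of half-lives elapsed: n = 22.8/4.2009 ≈ 5.4274.
A₀ = A × 2^n = 30.4 × 2^5.4274 = 30.4 × 43.034 ≈ 1308.2 ng/g.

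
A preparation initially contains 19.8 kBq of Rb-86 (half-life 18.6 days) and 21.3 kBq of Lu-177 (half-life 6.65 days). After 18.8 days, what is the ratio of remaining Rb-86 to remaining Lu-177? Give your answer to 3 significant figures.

3.27

Rb-86: 19.8 × (1/2)^(18.8/18.6) = 19.8 × (1/2)^1.0108 ≈ 9.8265 kBq.
Lu-177: 21.3 × (1/2)^(18.8/6.65) = 21.3 × (1/2)^2.8271 ≈ 3.0016 kBq.
Ratio ≈ 9.8265 / 3.0016 ≈ 3.2738.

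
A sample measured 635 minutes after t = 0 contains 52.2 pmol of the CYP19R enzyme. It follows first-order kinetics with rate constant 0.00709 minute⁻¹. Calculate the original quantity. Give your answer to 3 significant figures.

4710 pmol

t½ = ln 2 / λ = 0.69315 / 0.00709 ≈ 97.764 minutes.
Number of half-lives elapsed: n = 635/97.764 ≈ 6.4952.
A₀ = A × 2^n = 52.2 × 2^6.4952 = 52.2 × 90.211 ≈ 4709 pmol.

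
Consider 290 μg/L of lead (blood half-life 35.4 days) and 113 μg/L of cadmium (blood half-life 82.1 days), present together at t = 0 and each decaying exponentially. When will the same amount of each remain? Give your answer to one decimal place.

Set 290·(1/2)^(t/35.4) = 113·(1/2)^(t/82.1).
Taking log₂: log₂(290/113) = t·(1/35.4 − 1/82.1).
log₂(2.5664) = 1.3597; 1/35.4 − 1/82.1 = 0.016068.
t = 1.3597 / 0.016068 ≈ 84.622 days.

84.6 days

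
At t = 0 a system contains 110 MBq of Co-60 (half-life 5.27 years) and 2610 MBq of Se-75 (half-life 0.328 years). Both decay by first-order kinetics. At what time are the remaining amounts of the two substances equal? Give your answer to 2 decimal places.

1.60 years

Set 110·(1/2)^(t/5.27) = 2610·(1/2)^(t/0.328).
Taking log₂: log₂(110/2610) = t·(1/5.27 − 1/0.328).
log₂(0.042146) = -4.5685; 1/5.27 − 1/0.328 = -2.859.
t = -4.5685 / -2.859 ≈ 1.5979 years.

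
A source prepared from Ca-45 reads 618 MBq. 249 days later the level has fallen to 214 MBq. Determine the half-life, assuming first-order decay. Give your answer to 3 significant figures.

A/A₀ = 214/618 ≈ 0.34628.
n = log₂(2.8879) ≈ 1.53 half-lives elapsed in 249 days.
t½ = 249/1.53 ≈ 162.75 days.

163 days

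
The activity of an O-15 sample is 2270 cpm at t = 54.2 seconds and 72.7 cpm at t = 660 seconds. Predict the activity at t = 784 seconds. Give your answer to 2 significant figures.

36 cpm

Over Δt = 660 − 54.2 = 605.8 seconds, the level fell by a factor of 2270/72.7 ≈ 31.224.
n = log₂(31.224) ≈ 4.9646 half-lives, so t½ = 605.8/4.9646 ≈ 122.02 seconds.
From t = 660 to t = 784: 72.7 × (1/2)^((784−660)/122.02) ≈ 35.944 cpm.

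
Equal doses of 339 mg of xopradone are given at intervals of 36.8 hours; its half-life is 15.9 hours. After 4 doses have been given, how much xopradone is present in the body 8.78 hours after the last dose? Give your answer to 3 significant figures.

289 mg

The 4 doses were given 119.18, 82.38, 45.58, 8.78 hours ago.
Total = 339·(1/2)^(119.18/15.9) + 339·(1/2)^(82.38/15.9) + 339·(1/2)^(45.58/15.9) + 339·(1/2)^(8.78/15.9)
      = 1.8785 + 9.3438 + 46.478 + 231.19 ≈ 288.89 mg.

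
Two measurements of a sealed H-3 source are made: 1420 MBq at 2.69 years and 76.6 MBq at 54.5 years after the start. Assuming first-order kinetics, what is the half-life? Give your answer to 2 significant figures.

12 years

Over Δt = 54.5 − 2.69 = 51.81 years, the level fell by a factor of 1420/76.6 ≈ 18.538.
n = log₂(18.538) ≈ 4.2124 half-lives, so t½ = 51.81/4.2124 ≈ 12.299 years.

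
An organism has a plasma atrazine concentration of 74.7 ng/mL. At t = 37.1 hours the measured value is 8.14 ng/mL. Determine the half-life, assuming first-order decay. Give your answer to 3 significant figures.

11.6 hours

A/A₀ = 8.14/74.7 ≈ 0.10897.
n = log₂(9.1769) ≈ 3.198 half-lives elapsed in 37.1 hours.
t½ = 37.1/3.198 ≈ 11.601 hours.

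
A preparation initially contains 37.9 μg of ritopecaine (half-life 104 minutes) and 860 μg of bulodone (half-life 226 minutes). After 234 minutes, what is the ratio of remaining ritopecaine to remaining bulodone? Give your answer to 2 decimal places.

0.02

ritopecaine: 37.9 × (1/2)^(234/104) = 37.9 × (1/2)^2.25 ≈ 7.9675 μg.
bulodone: 860 × (1/2)^(234/226) = 860 × (1/2)^1.0354 ≈ 419.58 μg.
Ratio ≈ 7.9675 / 419.58 ≈ 0.018989.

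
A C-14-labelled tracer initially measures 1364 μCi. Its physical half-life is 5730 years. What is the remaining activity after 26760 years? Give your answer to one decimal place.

Number of half-lives: n = 26760/5730 ≈ 4.6702.
Remaining = 1364 × (1/2)^4.6702 = 1364 × 0.039277 ≈ 53.574 μCi.

53.6 μCi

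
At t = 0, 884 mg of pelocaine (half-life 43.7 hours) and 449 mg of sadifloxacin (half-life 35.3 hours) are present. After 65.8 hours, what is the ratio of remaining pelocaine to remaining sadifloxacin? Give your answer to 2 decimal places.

pelocaine: 884 × (1/2)^(65.8/43.7) = 884 × (1/2)^1.5057 ≈ 311.3 mg.
sadifloxacin: 449 × (1/2)^(65.8/35.3) = 449 × (1/2)^1.864 ≈ 123.34 mg.
Ratio ≈ 311.3 / 123.34 ≈ 2.5239.

2.52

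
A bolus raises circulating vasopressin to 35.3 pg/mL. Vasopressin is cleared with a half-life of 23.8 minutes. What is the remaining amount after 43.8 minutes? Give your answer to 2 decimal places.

Number of half-lives: n = 43.8/23.8 ≈ 1.8403.
Remaining = 35.3 × (1/2)^1.8403 = 35.3 × 0.27926 ≈ 9.8578 pg/mL.

9.86 pg/mL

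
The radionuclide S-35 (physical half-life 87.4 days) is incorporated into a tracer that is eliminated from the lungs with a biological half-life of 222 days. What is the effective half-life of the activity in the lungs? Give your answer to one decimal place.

1/t_eff = 1/t_phys + 1/t_biol = 1/87.4 + 1/222 = 0.015946 per day.
t_eff = 87.4 × 222 / (87.4 + 222) ≈ 62.711 days.

62.7 days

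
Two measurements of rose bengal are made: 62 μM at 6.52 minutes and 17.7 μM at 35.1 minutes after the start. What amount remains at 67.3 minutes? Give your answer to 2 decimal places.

4.31 μM

Over Δt = 35.1 − 6.52 = 28.58 minutes, the level fell by a factor of 62/17.7 ≈ 3.5028.
n = log₂(3.5028) ≈ 1.8085 half-lives, so t½ = 28.58/1.8085 ≈ 15.803 minutes.
From t = 35.1 to t = 67.3: 17.7 × (1/2)^((67.3−35.1)/15.803) ≈ 4.3112 μM.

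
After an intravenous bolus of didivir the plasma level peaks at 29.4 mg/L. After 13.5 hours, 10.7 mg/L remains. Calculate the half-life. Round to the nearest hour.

A/A₀ = 10.7/29.4 ≈ 0.36395.
n = log₂(2.7477) ≈ 1.4582 half-lives elapsed in 13.5 hours.
t½ = 13.5/1.4582 ≈ 9.258 hours.

9 hours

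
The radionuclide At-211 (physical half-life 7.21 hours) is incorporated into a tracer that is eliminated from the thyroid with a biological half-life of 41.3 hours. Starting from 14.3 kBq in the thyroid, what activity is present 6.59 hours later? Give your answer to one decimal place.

1/t_eff = 1/t_phys + 1/t_biol = 1/7.21 + 1/41.3 = 0.16291 per hour.
t_eff = 7.21 × 41.3 / (7.21 + 41.3) ≈ 6.1384 hours.
Remaining = 14.3 × (1/2)^(6.59/6.1384) = 14.3 × (1/2)^1.0736 ≈ 6.7945 kBq.

6.8 kBq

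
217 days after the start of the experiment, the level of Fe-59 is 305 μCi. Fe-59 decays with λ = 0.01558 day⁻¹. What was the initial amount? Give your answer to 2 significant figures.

t½ = ln 2 / λ = 0.69315 / 0.01558 ≈ 44.49 days.
Number of half-lives elapsed: n = 217/44.49 ≈ 4.8775.
A₀ = A × 2^n = 305 × 2^4.8775 = 305 × 29.396 ≈ 8965.8 μCi.

9000 μCi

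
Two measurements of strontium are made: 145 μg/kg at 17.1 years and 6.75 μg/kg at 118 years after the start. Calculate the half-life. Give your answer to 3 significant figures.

Over Δt = 118 − 17.1 = 100.9 years, the level fell by a factor of 145/6.75 ≈ 21.481.
n = log₂(21.481) ≈ 4.425 half-lives, so t½ = 100.9/4.425 ≈ 22.802 years.

22.8 years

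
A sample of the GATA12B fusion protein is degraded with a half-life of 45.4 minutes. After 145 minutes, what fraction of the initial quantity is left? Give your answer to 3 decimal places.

n = 145/45.4 ≈ 3.1938 half-lives.
Fraction remaining = (1/2)^3.1938 ≈ 0.10929.

0.109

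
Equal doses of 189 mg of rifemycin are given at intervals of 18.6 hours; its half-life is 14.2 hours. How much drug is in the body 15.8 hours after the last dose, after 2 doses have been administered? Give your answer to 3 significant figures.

123 mg

The 2 doses were given 34.4, 15.8 hours ago.
Total = 189·(1/2)^(34.4/14.2) + 189·(1/2)^(15.8/14.2)
      = 35.254 + 87.4 ≈ 122.65 mg.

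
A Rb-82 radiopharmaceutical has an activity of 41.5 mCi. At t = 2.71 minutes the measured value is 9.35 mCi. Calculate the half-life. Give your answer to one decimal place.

A/A₀ = 9.35/41.5 ≈ 0.2253.
n = log₂(4.4385) ≈ 2.1501 half-lives elapsed in 2.71 minutes.
t½ = 2.71/2.1501 ≈ 1.2604 minutes.

1.3 minutes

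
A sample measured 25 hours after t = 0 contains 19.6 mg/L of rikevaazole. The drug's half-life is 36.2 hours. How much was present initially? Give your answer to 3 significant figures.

Number of half-lives elapsed: n = 25/36.2 ≈ 0.69061.
A₀ = A × 2^n = 19.6 × 2^0.69061 = 19.6 × 1.614 ≈ 31.634 mg/L.

31.6 mg/L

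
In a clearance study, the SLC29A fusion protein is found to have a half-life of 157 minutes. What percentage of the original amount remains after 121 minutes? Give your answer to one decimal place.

58.6%

n = 121/157 ≈ 0.7707 half-lives.
Fraction remaining = (1/2)^0.7707 ≈ 0.58613, i.e. 58.613%.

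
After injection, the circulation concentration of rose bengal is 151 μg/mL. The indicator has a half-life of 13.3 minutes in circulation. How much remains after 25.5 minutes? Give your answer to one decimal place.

Number of half-lives: n = 25.5/13.3 ≈ 1.9173.
Remaining = 151 × (1/2)^1.9173 = 151 × 0.26475 ≈ 39.977 μg/mL.

40.0 μg/mL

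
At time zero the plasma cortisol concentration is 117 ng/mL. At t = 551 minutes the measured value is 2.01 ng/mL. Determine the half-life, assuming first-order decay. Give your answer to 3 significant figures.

A/A₀ = 2.01/117 ≈ 0.017179.
n = log₂(58.209) ≈ 5.8632 half-lives elapsed in 551 minutes.
t½ = 551/5.8632 ≈ 93.976 minutes.

94.0 minutes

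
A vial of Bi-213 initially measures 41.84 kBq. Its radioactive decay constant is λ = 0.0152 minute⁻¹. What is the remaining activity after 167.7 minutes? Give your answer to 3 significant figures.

3.27 kBq

t½ = ln 2 / λ = 0.69315 / 0.0152 ≈ 45.602 minutes.
Number of half-lives: n = 167.7/45.602 ≈ 3.6775.
Remaining = 41.84 × (1/2)^3.6775 = 41.84 × 0.078157 ≈ 3.2701 kBq.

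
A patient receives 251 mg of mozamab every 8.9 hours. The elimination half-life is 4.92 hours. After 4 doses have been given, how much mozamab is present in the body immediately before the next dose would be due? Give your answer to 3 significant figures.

The 4 doses were given 35.6, 26.7, 17.8, 8.9 hours ago.
Total = 251·(1/2)^(35.6/4.92) + 251·(1/2)^(26.7/4.92) + 251·(1/2)^(17.8/4.92) + 251·(1/2)^(8.9/4.92)
      = 1.6653 + 5.8349 + 20.445 + 71.635 ≈ 99.58 mg.

99.6 mg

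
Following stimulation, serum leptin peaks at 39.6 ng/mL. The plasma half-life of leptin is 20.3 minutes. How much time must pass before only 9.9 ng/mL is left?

9.9/39.6 = 1/4, so 2 half-lives have elapsed.
t = 2 × 20.3 = 40.6 minutes.

40.6 minutes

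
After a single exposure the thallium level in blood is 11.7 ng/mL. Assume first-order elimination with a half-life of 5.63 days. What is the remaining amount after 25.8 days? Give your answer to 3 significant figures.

Number of half-lives: n = 25.8/5.63 ≈ 4.5826.
Remaining = 11.7 × (1/2)^4.5826 = 11.7 × 0.041735 ≈ 0.4883 ng/mL.

0.488 ng/mL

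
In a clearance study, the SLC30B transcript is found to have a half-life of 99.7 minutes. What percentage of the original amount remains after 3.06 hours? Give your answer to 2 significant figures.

3.06 hours = 183.6 minutes.
n = 183.6/99.7 ≈ 1.8415 half-lives.
Fraction remaining = (1/2)^1.8415 ≈ 0.27903, i.e. 27.903%.

28%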